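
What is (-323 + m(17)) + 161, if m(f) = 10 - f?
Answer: -169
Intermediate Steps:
(-323 + m(17)) + 161 = (-323 + (10 - 1*17)) + 161 = (-323 + (10 - 17)) + 161 = (-323 - 7) + 161 = -330 + 161 = -169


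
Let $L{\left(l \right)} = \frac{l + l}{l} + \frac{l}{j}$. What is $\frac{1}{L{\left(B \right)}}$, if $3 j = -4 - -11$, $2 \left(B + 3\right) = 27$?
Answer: $\frac{2}{13} \approx 0.15385$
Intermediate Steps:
$B = \frac{21}{2}$ ($B = -3 + \frac{1}{2} \cdot 27 = -3 + \frac{27}{2} = \frac{21}{2} \approx 10.5$)
$j = \frac{7}{3}$ ($j = \frac{-4 - -11}{3} = \frac{-4 + 11}{3} = \frac{1}{3} \cdot 7 = \frac{7}{3} \approx 2.3333$)
$L{\left(l \right)} = 2 + \frac{3 l}{7}$ ($L{\left(l \right)} = \frac{l + l}{l} + \frac{l}{\frac{7}{3}} = \frac{2 l}{l} + l \frac{3}{7} = 2 + \frac{3 l}{7}$)
$\frac{1}{L{\left(B \right)}} = \frac{1}{2 + \frac{3}{7} \cdot \frac{21}{2}} = \frac{1}{2 + \frac{9}{2}} = \frac{1}{\frac{13}{2}} = \frac{2}{13}$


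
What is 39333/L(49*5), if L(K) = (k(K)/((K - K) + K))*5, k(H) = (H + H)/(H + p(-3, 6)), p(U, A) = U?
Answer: 4759293/5 ≈ 9.5186e+5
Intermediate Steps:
k(H) = 2*H/(-3 + H) (k(H) = (H + H)/(H - 3) = (2*H)/(-3 + H) = 2*H/(-3 + H))
L(K) = 10/(-3 + K) (L(K) = ((2*K/(-3 + K))/((K - K) + K))*5 = ((2*K/(-3 + K))/(0 + K))*5 = ((2*K/(-3 + K))/K)*5 = (2/(-3 + K))*5 = 10/(-3 + K))
39333/L(49*5) = 39333/((10/(-3 + 49*5))) = 39333/((10/(-3 + 245))) = 39333/((10/242)) = 39333/((10*(1/242))) = 39333/(5/121) = 39333*(121/5) = 4759293/5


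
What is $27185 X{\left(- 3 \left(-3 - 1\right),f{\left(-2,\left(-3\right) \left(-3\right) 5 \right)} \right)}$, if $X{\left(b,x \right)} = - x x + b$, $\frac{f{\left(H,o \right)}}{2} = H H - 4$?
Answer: $326220$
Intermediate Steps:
$f{\left(H,o \right)} = -8 + 2 H^{2}$ ($f{\left(H,o \right)} = 2 \left(H H - 4\right) = 2 \left(H^{2} - 4\right) = 2 \left(-4 + H^{2}\right) = -8 + 2 H^{2}$)
$X{\left(b,x \right)} = b - x^{2}$ ($X{\left(b,x \right)} = - x^{2} + b = b - x^{2}$)
$27185 X{\left(- 3 \left(-3 - 1\right),f{\left(-2,\left(-3\right) \left(-3\right) 5 \right)} \right)} = 27185 \left(- 3 \left(-3 - 1\right) - \left(-8 + 2 \left(-2\right)^{2}\right)^{2}\right) = 27185 \left(\left(-3\right) \left(-4\right) - \left(-8 + 2 \cdot 4\right)^{2}\right) = 27185 \left(12 - \left(-8 + 8\right)^{2}\right) = 27185 \left(12 - 0^{2}\right) = 27185 \left(12 - 0\right) = 27185 \left(12 + 0\right) = 27185 \cdot 12 = 326220$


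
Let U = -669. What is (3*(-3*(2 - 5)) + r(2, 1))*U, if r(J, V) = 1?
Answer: -18732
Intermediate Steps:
(3*(-3*(2 - 5)) + r(2, 1))*U = (3*(-3*(2 - 5)) + 1)*(-669) = (3*(-3*(-3)) + 1)*(-669) = (3*9 + 1)*(-669) = (27 + 1)*(-669) = 28*(-669) = -18732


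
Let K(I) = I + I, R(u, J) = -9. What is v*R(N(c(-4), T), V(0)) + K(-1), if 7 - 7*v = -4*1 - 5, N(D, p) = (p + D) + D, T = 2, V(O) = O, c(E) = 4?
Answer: -158/7 ≈ -22.571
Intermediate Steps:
N(D, p) = p + 2*D (N(D, p) = (D + p) + D = p + 2*D)
v = 16/7 (v = 1 - (-4*1 - 5)/7 = 1 - (-4 - 5)/7 = 1 - 1/7*(-9) = 1 + 9/7 = 16/7 ≈ 2.2857)
K(I) = 2*I
v*R(N(c(-4), T), V(0)) + K(-1) = (16/7)*(-9) + 2*(-1) = -144/7 - 2 = -158/7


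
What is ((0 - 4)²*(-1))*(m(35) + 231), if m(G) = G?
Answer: -4256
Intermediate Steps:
((0 - 4)²*(-1))*(m(35) + 231) = ((0 - 4)²*(-1))*(35 + 231) = ((-4)²*(-1))*266 = (16*(-1))*266 = -16*266 = -4256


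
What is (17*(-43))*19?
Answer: -13889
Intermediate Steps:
(17*(-43))*19 = -731*19 = -13889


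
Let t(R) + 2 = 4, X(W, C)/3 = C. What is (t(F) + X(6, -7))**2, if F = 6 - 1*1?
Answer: 361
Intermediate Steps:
F = 5 (F = 6 - 1 = 5)
X(W, C) = 3*C
t(R) = 2 (t(R) = -2 + 4 = 2)
(t(F) + X(6, -7))**2 = (2 + 3*(-7))**2 = (2 - 21)**2 = (-19)**2 = 361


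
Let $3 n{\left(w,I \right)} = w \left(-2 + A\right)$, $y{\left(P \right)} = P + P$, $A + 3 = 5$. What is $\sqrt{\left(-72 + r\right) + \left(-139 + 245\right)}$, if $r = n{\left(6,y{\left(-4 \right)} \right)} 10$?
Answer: $\sqrt{34} \approx 5.8309$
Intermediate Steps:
$A = 2$ ($A = -3 + 5 = 2$)
$y{\left(P \right)} = 2 P$
$n{\left(w,I \right)} = 0$ ($n{\left(w,I \right)} = \frac{w \left(-2 + 2\right)}{3} = \frac{w 0}{3} = \frac{1}{3} \cdot 0 = 0$)
$r = 0$ ($r = 0 \cdot 10 = 0$)
$\sqrt{\left(-72 + r\right) + \left(-139 + 245\right)} = \sqrt{\left(-72 + 0\right) + \left(-139 + 245\right)} = \sqrt{-72 + 106} = \sqrt{34}$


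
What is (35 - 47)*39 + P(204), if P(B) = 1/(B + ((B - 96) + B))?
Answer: -241487/516 ≈ -468.00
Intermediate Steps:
P(B) = 1/(-96 + 3*B) (P(B) = 1/(B + ((-96 + B) + B)) = 1/(B + (-96 + 2*B)) = 1/(-96 + 3*B))
(35 - 47)*39 + P(204) = (35 - 47)*39 + 1/(3*(-32 + 204)) = -12*39 + (⅓)/172 = -468 + (⅓)*(1/172) = -468 + 1/516 = -241487/516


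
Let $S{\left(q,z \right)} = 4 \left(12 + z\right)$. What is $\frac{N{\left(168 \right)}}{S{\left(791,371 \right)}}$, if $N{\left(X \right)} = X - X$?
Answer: $0$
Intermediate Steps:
$N{\left(X \right)} = 0$
$S{\left(q,z \right)} = 48 + 4 z$
$\frac{N{\left(168 \right)}}{S{\left(791,371 \right)}} = \frac{0}{48 + 4 \cdot 371} = \frac{0}{48 + 1484} = \frac{0}{1532} = 0 \cdot \frac{1}{1532} = 0$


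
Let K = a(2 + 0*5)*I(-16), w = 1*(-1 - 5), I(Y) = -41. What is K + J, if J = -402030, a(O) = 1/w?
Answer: -2412139/6 ≈ -4.0202e+5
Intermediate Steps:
w = -6 (w = 1*(-6) = -6)
a(O) = -1/6 (a(O) = 1/(-6) = -1/6)
K = 41/6 (K = -1/6*(-41) = 41/6 ≈ 6.8333)
K + J = 41/6 - 402030 = -2412139/6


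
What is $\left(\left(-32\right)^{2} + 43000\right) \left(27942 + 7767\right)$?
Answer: $1572053016$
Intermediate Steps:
$\left(\left(-32\right)^{2} + 43000\right) \left(27942 + 7767\right) = \left(1024 + 43000\right) 35709 = 44024 \cdot 35709 = 1572053016$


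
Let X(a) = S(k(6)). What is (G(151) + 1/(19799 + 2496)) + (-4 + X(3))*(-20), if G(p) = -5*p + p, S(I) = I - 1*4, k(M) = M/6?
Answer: -10344879/22295 ≈ -464.00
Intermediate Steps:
k(M) = M/6 (k(M) = M*(1/6) = M/6)
S(I) = -4 + I (S(I) = I - 4 = -4 + I)
X(a) = -3 (X(a) = -4 + (1/6)*6 = -4 + 1 = -3)
G(p) = -4*p
(G(151) + 1/(19799 + 2496)) + (-4 + X(3))*(-20) = (-4*151 + 1/(19799 + 2496)) + (-4 - 3)*(-20) = (-604 + 1/22295) - 7*(-20) = (-604 + 1/22295) + 140 = -13466179/22295 + 140 = -10344879/22295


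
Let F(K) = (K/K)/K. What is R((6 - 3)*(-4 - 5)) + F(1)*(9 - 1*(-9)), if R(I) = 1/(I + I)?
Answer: 971/54 ≈ 17.981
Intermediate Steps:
F(K) = 1/K
R(I) = 1/(2*I)
R((6 - 3)*(-4 - 5)) + F(1)*(9 - 1*(-9)) = 1/(2*(((6 - 3)*(-4 - 5)))) + (9 - 1*(-9))/1 = 1/(2*((3*(-9)))) + 1*(9 + 9) = (1/2)/(-27) + 1*18 = (1/2)*(-1/27) + 18 = -1/54 + 18 = 971/54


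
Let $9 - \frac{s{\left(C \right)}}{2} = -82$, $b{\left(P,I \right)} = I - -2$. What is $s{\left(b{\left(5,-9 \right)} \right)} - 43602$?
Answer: $-43420$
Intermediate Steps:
$b{\left(P,I \right)} = 2 + I$ ($b{\left(P,I \right)} = I + 2 = 2 + I$)
$s{\left(C \right)} = 182$ ($s{\left(C \right)} = 18 - -164 = 18 + 164 = 182$)
$s{\left(b{\left(5,-9 \right)} \right)} - 43602 = 182 - 43602 = -43420$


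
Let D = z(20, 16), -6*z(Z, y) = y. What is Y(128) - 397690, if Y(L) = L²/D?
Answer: -403834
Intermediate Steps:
z(Z, y) = -y/6
D = -8/3 (D = -⅙*16 = -8/3 ≈ -2.6667)
Y(L) = -3*L²/8 (Y(L) = L²/(-8/3) = L²*(-3/8) = -3*L²/8)
Y(128) - 397690 = -3/8*128² - 397690 = -3/8*16384 - 397690 = -6144 - 397690 = -403834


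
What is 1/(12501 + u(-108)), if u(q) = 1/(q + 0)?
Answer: 108/1350107 ≈ 7.9994e-5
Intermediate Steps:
u(q) = 1/q
1/(12501 + u(-108)) = 1/(12501 + 1/(-108)) = 1/(12501 - 1/108) = 1/(1350107/108) = 108/1350107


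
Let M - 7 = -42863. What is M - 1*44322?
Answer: -87178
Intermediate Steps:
M = -42856 (M = 7 - 42863 = -42856)
M - 1*44322 = -42856 - 1*44322 = -42856 - 44322 = -87178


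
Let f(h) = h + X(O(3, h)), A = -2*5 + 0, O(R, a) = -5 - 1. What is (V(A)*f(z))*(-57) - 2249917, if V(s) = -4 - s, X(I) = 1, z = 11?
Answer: -2254021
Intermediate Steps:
O(R, a) = -6
A = -10 (A = -10 + 0 = -10)
f(h) = 1 + h (f(h) = h + 1 = 1 + h)
(V(A)*f(z))*(-57) - 2249917 = ((-4 - 1*(-10))*(1 + 11))*(-57) - 2249917 = ((-4 + 10)*12)*(-57) - 2249917 = (6*12)*(-57) - 2249917 = 72*(-57) - 2249917 = -4104 - 2249917 = -2254021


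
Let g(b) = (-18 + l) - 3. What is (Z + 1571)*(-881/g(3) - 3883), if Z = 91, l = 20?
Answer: -4989324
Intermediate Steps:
g(b) = -1 (g(b) = (-18 + 20) - 3 = 2 - 3 = -1)
(Z + 1571)*(-881/g(3) - 3883) = (91 + 1571)*(-881/(-1) - 3883) = 1662*(-881*(-1) - 3883) = 1662*(881 - 3883) = 1662*(-3002) = -4989324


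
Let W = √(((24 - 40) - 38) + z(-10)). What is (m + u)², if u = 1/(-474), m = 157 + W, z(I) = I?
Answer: 5523510625/224676 + 595336*I/237 ≈ 24584.0 + 2512.0*I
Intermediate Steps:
W = 8*I (W = √(((24 - 40) - 38) - 10) = √((-16 - 38) - 10) = √(-54 - 10) = √(-64) = 8*I ≈ 8.0*I)
m = 157 + 8*I ≈ 157.0 + 8.0*I
u = -1/474 ≈ -0.0021097
(m + u)² = ((157 + 8*I) - 1/474)² = (74417/474 + 8*I)²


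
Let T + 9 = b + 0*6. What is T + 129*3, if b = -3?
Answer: 375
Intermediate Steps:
T = -12 (T = -9 + (-3 + 0*6) = -9 + (-3 + 0) = -9 - 3 = -12)
T + 129*3 = -12 + 129*3 = -12 + 387 = 375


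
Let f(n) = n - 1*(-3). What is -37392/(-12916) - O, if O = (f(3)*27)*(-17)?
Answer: 8902014/3229 ≈ 2756.9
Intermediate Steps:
f(n) = 3 + n (f(n) = n + 3 = 3 + n)
O = -2754 (O = ((3 + 3)*27)*(-17) = (6*27)*(-17) = 162*(-17) = -2754)
-37392/(-12916) - O = -37392/(-12916) - 1*(-2754) = -37392*(-1/12916) + 2754 = 9348/3229 + 2754 = 8902014/3229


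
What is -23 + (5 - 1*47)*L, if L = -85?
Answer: 3547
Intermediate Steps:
-23 + (5 - 1*47)*L = -23 + (5 - 1*47)*(-85) = -23 + (5 - 47)*(-85) = -23 - 42*(-85) = -23 + 3570 = 3547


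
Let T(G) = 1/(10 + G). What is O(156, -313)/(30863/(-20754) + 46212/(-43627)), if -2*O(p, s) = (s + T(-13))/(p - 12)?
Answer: -11820953785/27666527388 ≈ -0.42727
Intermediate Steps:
O(p, s) = -(-1/3 + s)/(2*(-12 + p)) (O(p, s) = -(s + 1/(10 - 13))/(2*(p - 12)) = -(s + 1/(-3))/(2*(-12 + p)) = -(s - 1/3)/(2*(-12 + p)) = -(-1/3 + s)/(2*(-12 + p)))
O(156, -313)/(30863/(-20754) + 46212/(-43627)) = ((1 - 3*(-313))/(6*(-12 + 156)))/(30863/(-20754) + 46212/(-43627)) = ((1/6)*(1 + 939)/144)/(30863*(-1/20754) + 46212*(-1/43627)) = ((1/6)*(1/144)*940)/(-30863/20754 - 46212/43627) = 235/(216*(-2305543949/905434758)) = (235/216)*(-905434758/2305543949) = -11820953785/27666527388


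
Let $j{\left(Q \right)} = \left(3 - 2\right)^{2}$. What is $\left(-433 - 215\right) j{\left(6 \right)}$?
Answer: $-648$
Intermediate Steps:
$j{\left(Q \right)} = 1$ ($j{\left(Q \right)} = 1^{2} = 1$)
$\left(-433 - 215\right) j{\left(6 \right)} = \left(-433 - 215\right) 1 = \left(-648\right) 1 = -648$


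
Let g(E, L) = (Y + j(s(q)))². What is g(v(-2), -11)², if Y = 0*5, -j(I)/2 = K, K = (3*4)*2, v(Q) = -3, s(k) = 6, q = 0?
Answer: 5308416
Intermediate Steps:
K = 24 (K = 12*2 = 24)
j(I) = -48 (j(I) = -2*24 = -48)
Y = 0
g(E, L) = 2304 (g(E, L) = (0 - 48)² = (-48)² = 2304)
g(v(-2), -11)² = 2304² = 5308416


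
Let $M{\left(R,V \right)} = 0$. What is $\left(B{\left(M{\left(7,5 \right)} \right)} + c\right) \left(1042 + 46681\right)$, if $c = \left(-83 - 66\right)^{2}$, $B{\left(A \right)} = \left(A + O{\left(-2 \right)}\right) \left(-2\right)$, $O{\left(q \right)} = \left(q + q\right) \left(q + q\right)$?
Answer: $1057971187$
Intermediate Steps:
$O{\left(q \right)} = 4 q^{2}$ ($O{\left(q \right)} = 2 q 2 q = 4 q^{2}$)
$B{\left(A \right)} = -32 - 2 A$ ($B{\left(A \right)} = \left(A + 4 \left(-2\right)^{2}\right) \left(-2\right) = \left(A + 4 \cdot 4\right) \left(-2\right) = \left(A + 16\right) \left(-2\right) = \left(16 + A\right) \left(-2\right) = -32 - 2 A$)
$c = 22201$ ($c = \left(-149\right)^{2} = 22201$)
$\left(B{\left(M{\left(7,5 \right)} \right)} + c\right) \left(1042 + 46681\right) = \left(\left(-32 - 0\right) + 22201\right) \left(1042 + 46681\right) = \left(\left(-32 + 0\right) + 22201\right) 47723 = \left(-32 + 22201\right) 47723 = 22169 \cdot 47723 = 1057971187$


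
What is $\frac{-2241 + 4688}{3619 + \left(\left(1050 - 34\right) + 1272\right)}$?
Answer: $\frac{2447}{5907} \approx 0.41425$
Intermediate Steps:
$\frac{-2241 + 4688}{3619 + \left(\left(1050 - 34\right) + 1272\right)} = \frac{2447}{3619 + \left(1016 + 1272\right)} = \frac{2447}{3619 + 2288} = \frac{2447}{5907}$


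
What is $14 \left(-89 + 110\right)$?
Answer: $294$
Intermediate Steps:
$14 \left(-89 + 110\right) = 14 \cdot 21 = 294$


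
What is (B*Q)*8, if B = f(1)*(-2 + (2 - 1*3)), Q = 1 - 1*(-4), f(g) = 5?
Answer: -600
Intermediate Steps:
Q = 5 (Q = 1 + 4 = 5)
B = -15 (B = 5*(-2 + (2 - 1*3)) = 5*(-2 + (2 - 3)) = 5*(-2 - 1) = 5*(-3) = -15)
(B*Q)*8 = -15*5*8 = -75*8 = -600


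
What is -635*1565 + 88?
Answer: -993687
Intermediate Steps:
-635*1565 + 88 = -993775 + 88 = -993687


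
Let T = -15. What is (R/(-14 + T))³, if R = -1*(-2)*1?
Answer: -8/24389 ≈ -0.00032802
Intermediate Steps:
R = 2 (R = 2*1 = 2)
(R/(-14 + T))³ = (2/(-14 - 15))³ = (2/(-29))³ = (2*(-1/29))³ = (-2/29)³ = -8/24389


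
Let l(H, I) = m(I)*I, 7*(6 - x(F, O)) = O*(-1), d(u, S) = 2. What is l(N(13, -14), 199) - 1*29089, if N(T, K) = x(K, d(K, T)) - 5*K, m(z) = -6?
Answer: -30283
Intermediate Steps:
x(F, O) = 6 + O/7 (x(F, O) = 6 - O*(-1)/7 = 6 - (-1)*O/7 = 6 + O/7)
N(T, K) = 44/7 - 5*K (N(T, K) = (6 + (⅐)*2) - 5*K = (6 + 2/7) - 5*K = 44/7 - 5*K)
l(H, I) = -6*I
l(N(13, -14), 199) - 1*29089 = -6*199 - 1*29089 = -1194 - 29089 = -30283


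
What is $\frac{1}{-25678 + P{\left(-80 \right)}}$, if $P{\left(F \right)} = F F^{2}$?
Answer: $- \frac{1}{537678} \approx -1.8598 \cdot 10^{-6}$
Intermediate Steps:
$P{\left(F \right)} = F^{3}$
$\frac{1}{-25678 + P{\left(-80 \right)}} = \frac{1}{-25678 + \left(-80\right)^{3}} = \frac{1}{-25678 - 512000} = \frac{1}{-537678} = - \frac{1}{537678}$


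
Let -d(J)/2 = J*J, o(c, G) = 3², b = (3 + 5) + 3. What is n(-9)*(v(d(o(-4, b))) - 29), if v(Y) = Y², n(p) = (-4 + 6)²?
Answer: 104860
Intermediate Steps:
b = 11 (b = 8 + 3 = 11)
o(c, G) = 9
d(J) = -2*J² (d(J) = -2*J*J = -2*J²)
n(p) = 4 (n(p) = 2² = 4)
n(-9)*(v(d(o(-4, b))) - 29) = 4*((-2*9²)² - 29) = 4*((-2*81)² - 29) = 4*((-162)² - 29) = 4*(26244 - 29) = 4*26215 = 104860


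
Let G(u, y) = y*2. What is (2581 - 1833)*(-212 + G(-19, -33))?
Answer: -207944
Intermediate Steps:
G(u, y) = 2*y
(2581 - 1833)*(-212 + G(-19, -33)) = (2581 - 1833)*(-212 + 2*(-33)) = 748*(-212 - 66) = 748*(-278) = -207944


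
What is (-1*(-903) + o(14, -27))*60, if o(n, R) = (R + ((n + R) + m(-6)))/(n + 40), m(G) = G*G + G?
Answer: 487520/9 ≈ 54169.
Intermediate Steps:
m(G) = G + G**2 (m(G) = G**2 + G = G + G**2)
o(n, R) = (30 + n + 2*R)/(40 + n) (o(n, R) = (R + ((n + R) - 6*(1 - 6)))/(n + 40) = (R + ((R + n) - 6*(-5)))/(40 + n) = (R + ((R + n) + 30))/(40 + n) = (R + (30 + R + n))/(40 + n) = (30 + n + 2*R)/(40 + n))
(-1*(-903) + o(14, -27))*60 = (-1*(-903) + (30 + 14 + 2*(-27))/(40 + 14))*60 = (903 + (30 + 14 - 54)/54)*60 = (903 + (1/54)*(-10))*60 = (903 - 5/27)*60 = (24376/27)*60 = 487520/9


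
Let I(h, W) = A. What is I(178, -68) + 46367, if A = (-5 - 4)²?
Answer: 46448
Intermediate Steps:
A = 81 (A = (-9)² = 81)
I(h, W) = 81
I(178, -68) + 46367 = 81 + 46367 = 46448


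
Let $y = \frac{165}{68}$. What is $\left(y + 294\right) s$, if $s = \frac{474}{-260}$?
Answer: $- \frac{4777209}{8840} \approx -540.41$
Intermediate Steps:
$y = \frac{165}{68}$ ($y = 165 \cdot \frac{1}{68} = \frac{165}{68} \approx 2.4265$)
$s = - \frac{237}{130}$ ($s = 474 \left(- \frac{1}{260}\right) = - \frac{237}{130} \approx -1.8231$)
$\left(y + 294\right) s = \left(\frac{165}{68} + 294\right) \left(- \frac{237}{130}\right) = \frac{20157}{68} \left(- \frac{237}{130}\right) = - \frac{4777209}{8840}$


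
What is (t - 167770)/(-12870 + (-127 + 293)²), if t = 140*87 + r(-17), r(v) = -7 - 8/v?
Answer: -2645141/249662 ≈ -10.595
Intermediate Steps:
r(v) = -7 - 8/v
t = 206949/17 (t = 140*87 + (-7 - 8/(-17)) = 12180 + (-7 - 8*(-1/17)) = 12180 + (-7 + 8/17) = 12180 - 111/17 = 206949/17 ≈ 12173.)
(t - 167770)/(-12870 + (-127 + 293)²) = (206949/17 - 167770)/(-12870 + (-127 + 293)²) = -2645141/(17*(-12870 + 166²)) = -2645141/(17*(-12870 + 27556)) = -2645141/17/14686 = -2645141/17*1/14686 = -2645141/249662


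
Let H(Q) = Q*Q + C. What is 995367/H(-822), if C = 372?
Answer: 19517/13256 ≈ 1.4723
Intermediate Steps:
H(Q) = 372 + Q² (H(Q) = Q*Q + 372 = Q² + 372 = 372 + Q²)
995367/H(-822) = 995367/(372 + (-822)²) = 995367/(372 + 675684) = 995367/676056 = 995367*(1/676056) = 19517/13256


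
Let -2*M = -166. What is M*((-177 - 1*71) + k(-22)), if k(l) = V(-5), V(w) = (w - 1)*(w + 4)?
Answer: -20086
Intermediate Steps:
V(w) = (-1 + w)*(4 + w)
k(l) = 6 (k(l) = -4 + (-5)² + 3*(-5) = -4 + 25 - 15 = 6)
M = 83 (M = -½*(-166) = 83)
M*((-177 - 1*71) + k(-22)) = 83*((-177 - 1*71) + 6) = 83*((-177 - 71) + 6) = 83*(-248 + 6) = 83*(-242) = -20086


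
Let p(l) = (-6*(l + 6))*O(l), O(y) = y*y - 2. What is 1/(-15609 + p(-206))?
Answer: 1/50905191 ≈ 1.9644e-8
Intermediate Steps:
O(y) = -2 + y**2 (O(y) = y**2 - 2 = -2 + y**2)
p(l) = (-36 - 6*l)*(-2 + l**2) (p(l) = (-6*(l + 6))*(-2 + l**2) = (-6*(6 + l))*(-2 + l**2) = (-36 - 6*l)*(-2 + l**2))
1/(-15609 + p(-206)) = 1/(-15609 - 6*(-2 + (-206)**2)*(6 - 206)) = 1/(-15609 - 6*(-2 + 42436)*(-200)) = 1/(-15609 - 6*42434*(-200)) = 1/(-15609 + 50920800) = 1/50905191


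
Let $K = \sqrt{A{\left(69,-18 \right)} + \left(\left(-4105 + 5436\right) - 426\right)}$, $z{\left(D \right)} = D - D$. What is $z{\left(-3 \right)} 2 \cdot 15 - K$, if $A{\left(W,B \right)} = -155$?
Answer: $- 5 \sqrt{30} \approx -27.386$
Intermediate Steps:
$z{\left(D \right)} = 0$
$K = 5 \sqrt{30}$ ($K = \sqrt{-155 + \left(\left(-4105 + 5436\right) - 426\right)} = \sqrt{-155 + \left(1331 - 426\right)} = \sqrt{-155 + 905} = \sqrt{750} = 5 \sqrt{30} \approx 27.386$)
$z{\left(-3 \right)} 2 \cdot 15 - K = 0 \cdot 2 \cdot 15 - 5 \sqrt{30} = 0 \cdot 15 - 5 \sqrt{30} = 0 - 5 \sqrt{30} = - 5 \sqrt{30}$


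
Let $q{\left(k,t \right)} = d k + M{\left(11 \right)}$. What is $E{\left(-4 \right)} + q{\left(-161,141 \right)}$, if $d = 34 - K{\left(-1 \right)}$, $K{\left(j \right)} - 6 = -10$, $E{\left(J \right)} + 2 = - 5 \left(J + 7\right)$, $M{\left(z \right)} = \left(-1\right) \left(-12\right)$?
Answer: $-6123$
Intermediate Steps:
$M{\left(z \right)} = 12$
$E{\left(J \right)} = -37 - 5 J$ ($E{\left(J \right)} = -2 - 5 \left(J + 7\right) = -2 - 5 \left(7 + J\right) = -2 - \left(35 + 5 J\right) = -37 - 5 J$)
$K{\left(j \right)} = -4$ ($K{\left(j \right)} = 6 - 10 = -4$)
$d = 38$ ($d = 34 - -4 = 34 + 4 = 38$)
$q{\left(k,t \right)} = 12 + 38 k$ ($q{\left(k,t \right)} = 38 k + 12 = 12 + 38 k$)
$E{\left(-4 \right)} + q{\left(-161,141 \right)} = \left(-37 - -20\right) + \left(12 + 38 \left(-161\right)\right) = \left(-37 + 20\right) + \left(12 - 6118\right) = -17 - 6106 = -6123$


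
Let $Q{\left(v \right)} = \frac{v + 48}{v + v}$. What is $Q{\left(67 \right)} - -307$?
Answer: $\frac{41253}{134} \approx 307.86$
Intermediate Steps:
$Q{\left(v \right)} = \frac{48 + v}{2 v}$
$Q{\left(67 \right)} - -307 = \frac{48 + 67}{2 \cdot 67} - -307 = \frac{1}{2} \cdot \frac{1}{67} \cdot 115 + 307 = \frac{115}{134} + 307 = \frac{41253}{134}$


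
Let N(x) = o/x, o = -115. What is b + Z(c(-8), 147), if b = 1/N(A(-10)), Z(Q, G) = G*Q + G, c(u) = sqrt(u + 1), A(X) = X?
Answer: 3383/23 + 147*I*sqrt(7) ≈ 147.09 + 388.93*I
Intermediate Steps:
c(u) = sqrt(1 + u)
Z(Q, G) = G + G*Q
N(x) = -115/x
b = 2/23 (b = 1/(-115/(-10)) = 1/(-115*(-1/10)) = 1/(23/2) = 2/23 ≈ 0.086957)
b + Z(c(-8), 147) = 2/23 + 147*(1 + sqrt(1 - 8)) = 2/23 + 147*(1 + sqrt(-7)) = 2/23 + 147*(1 + I*sqrt(7)) = 2/23 + (147 + 147*I*sqrt(7)) = 3383/23 + 147*I*sqrt(7)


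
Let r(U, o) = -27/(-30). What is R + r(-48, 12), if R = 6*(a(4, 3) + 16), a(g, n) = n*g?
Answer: 1689/10 ≈ 168.90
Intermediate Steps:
a(g, n) = g*n
r(U, o) = 9/10 (r(U, o) = -27*(-1/30) = 9/10)
R = 168 (R = 6*(4*3 + 16) = 6*(12 + 16) = 6*28 = 168)
R + r(-48, 12) = 168 + 9/10 = 1689/10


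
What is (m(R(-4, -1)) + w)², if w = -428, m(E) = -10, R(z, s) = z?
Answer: 191844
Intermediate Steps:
(m(R(-4, -1)) + w)² = (-10 - 428)² = (-438)² = 191844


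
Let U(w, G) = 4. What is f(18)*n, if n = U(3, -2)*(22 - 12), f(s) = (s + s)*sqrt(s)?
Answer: 4320*sqrt(2) ≈ 6109.4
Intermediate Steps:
f(s) = 2*s**(3/2) (f(s) = (2*s)*sqrt(s) = 2*s**(3/2))
n = 40 (n = 4*(22 - 12) = 4*10 = 40)
f(18)*n = (2*18**(3/2))*40 = (2*(54*sqrt(2)))*40 = (108*sqrt(2))*40 = 4320*sqrt(2)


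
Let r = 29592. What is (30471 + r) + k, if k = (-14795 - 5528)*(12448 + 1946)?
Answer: -292469199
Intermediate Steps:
k = -292529262 (k = -20323*14394 = -292529262)
(30471 + r) + k = (30471 + 29592) - 292529262 = 60063 - 292529262 = -292469199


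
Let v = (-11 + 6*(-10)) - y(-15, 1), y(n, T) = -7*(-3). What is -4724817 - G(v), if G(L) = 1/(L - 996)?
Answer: -5140600895/1088 ≈ -4.7248e+6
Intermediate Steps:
y(n, T) = 21
v = -92 (v = (-11 + 6*(-10)) - 1*21 = (-11 - 60) - 21 = -71 - 21 = -92)
G(L) = 1/(-996 + L)
-4724817 - G(v) = -4724817 - 1/(-996 - 92) = -4724817 - 1/(-1088) = -4724817 - 1*(-1/1088) = -4724817 + 1/1088 = -5140600895/1088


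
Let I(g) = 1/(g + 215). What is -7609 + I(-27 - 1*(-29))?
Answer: -1651152/217 ≈ -7609.0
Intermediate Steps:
I(g) = 1/(215 + g)
-7609 + I(-27 - 1*(-29)) = -7609 + 1/(215 + (-27 - 1*(-29))) = -7609 + 1/(215 + (-27 + 29)) = -7609 + 1/(215 + 2) = -7609 + 1/217 = -1651152/217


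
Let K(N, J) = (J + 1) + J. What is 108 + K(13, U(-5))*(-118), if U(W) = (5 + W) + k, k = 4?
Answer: -954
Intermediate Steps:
U(W) = 9 + W (U(W) = (5 + W) + 4 = 9 + W)
K(N, J) = 1 + 2*J (K(N, J) = (1 + J) + J = 1 + 2*J)
108 + K(13, U(-5))*(-118) = 108 + (1 + 2*(9 - 5))*(-118) = 108 + (1 + 2*4)*(-118) = 108 + (1 + 8)*(-118) = 108 + 9*(-118) = 108 - 1062 = -954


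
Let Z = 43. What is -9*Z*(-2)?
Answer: 774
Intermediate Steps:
-9*Z*(-2) = -9*43*(-2) = -387*(-2) = 774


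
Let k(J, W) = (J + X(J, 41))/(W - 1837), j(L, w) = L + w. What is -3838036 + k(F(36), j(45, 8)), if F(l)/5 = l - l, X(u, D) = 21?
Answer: -6847056245/1784 ≈ -3.8380e+6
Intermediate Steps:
F(l) = 0 (F(l) = 5*(l - l) = 5*0 = 0)
k(J, W) = (21 + J)/(-1837 + W) (k(J, W) = (J + 21)/(W - 1837) = (21 + J)/(-1837 + W))
-3838036 + k(F(36), j(45, 8)) = -3838036 + (21 + 0)/(-1837 + (45 + 8)) = -3838036 + 21/(-1837 + 53) = -3838036 + 21/(-1784) = -3838036 - 1/1784*21 = -3838036 - 21/1784 = -6847056245/1784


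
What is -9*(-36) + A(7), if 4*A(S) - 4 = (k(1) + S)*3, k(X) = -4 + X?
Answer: 328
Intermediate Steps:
A(S) = -5/4 + 3*S/4 (A(S) = 1 + (((-4 + 1) + S)*3)/4 = 1 + ((-3 + S)*3)/4 = 1 + (-9 + 3*S)/4 = 1 + (-9/4 + 3*S/4) = -5/4 + 3*S/4)
-9*(-36) + A(7) = -9*(-36) + (-5/4 + (3/4)*7) = 324 + (-5/4 + 21/4) = 324 + 4 = 328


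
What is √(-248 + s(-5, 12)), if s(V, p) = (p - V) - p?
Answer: 9*I*√3 ≈ 15.588*I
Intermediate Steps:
s(V, p) = -V
√(-248 + s(-5, 12)) = √(-248 - 1*(-5)) = √(-248 + 5) = √(-243) = 9*I*√3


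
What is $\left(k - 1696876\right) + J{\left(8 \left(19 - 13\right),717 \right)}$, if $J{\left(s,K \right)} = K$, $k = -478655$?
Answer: $-2174814$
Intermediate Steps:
$\left(k - 1696876\right) + J{\left(8 \left(19 - 13\right),717 \right)} = \left(-478655 - 1696876\right) + 717 = -2175531 + 717 = -2174814$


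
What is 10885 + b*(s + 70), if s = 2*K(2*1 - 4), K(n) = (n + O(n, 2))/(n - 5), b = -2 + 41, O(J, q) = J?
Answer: 95617/7 ≈ 13660.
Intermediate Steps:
b = 39
K(n) = 2*n/(-5 + n) (K(n) = (n + n)/(n - 5) = (2*n)/(-5 + n) = 2*n/(-5 + n))
s = 8/7 (s = 2*(2*(2*1 - 4)/(-5 + (2*1 - 4))) = 2*(2*(2 - 4)/(-5 + (2 - 4))) = 2*(2*(-2)/(-5 - 2)) = 2*(2*(-2)/(-7)) = 2*(2*(-2)*(-1/7)) = 2*(4/7) = 8/7 ≈ 1.1429)
10885 + b*(s + 70) = 10885 + 39*(8/7 + 70) = 10885 + 39*(498/7) = 10885 + 19422/7 = 95617/7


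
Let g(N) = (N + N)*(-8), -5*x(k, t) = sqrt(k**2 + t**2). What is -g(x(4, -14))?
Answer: -32*sqrt(53)/5 ≈ -46.593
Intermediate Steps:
x(k, t) = -sqrt(k**2 + t**2)/5
g(N) = -16*N (g(N) = (2*N)*(-8) = -16*N)
-g(x(4, -14)) = -(-16)*(-sqrt(4**2 + (-14)**2)/5) = -(-16)*(-sqrt(16 + 196)/5) = -(-16)*(-2*sqrt(53)/5) = -32*sqrt(53)/5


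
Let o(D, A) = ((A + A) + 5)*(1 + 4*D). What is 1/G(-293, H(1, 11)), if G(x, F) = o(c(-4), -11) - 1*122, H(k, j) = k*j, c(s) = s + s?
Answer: 1/405 ≈ 0.0024691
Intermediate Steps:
c(s) = 2*s
o(D, A) = (1 + 4*D)*(5 + 2*A) (o(D, A) = (2*A + 5)*(1 + 4*D) = (5 + 2*A)*(1 + 4*D) = (1 + 4*D)*(5 + 2*A))
H(k, j) = j*k
G(x, F) = 405 (G(x, F) = (5 + 2*(-11) + 20*(2*(-4)) + 8*(-11)*(2*(-4))) - 1*122 = (5 - 22 + 20*(-8) + 8*(-11)*(-8)) - 122 = (5 - 22 - 160 + 704) - 122 = 527 - 122 = 405)
1/G(-293, H(1, 11)) = 1/405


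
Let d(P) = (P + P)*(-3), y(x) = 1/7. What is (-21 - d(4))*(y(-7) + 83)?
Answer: 1746/7 ≈ 249.43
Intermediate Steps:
y(x) = ⅐
d(P) = -6*P (d(P) = (2*P)*(-3) = -6*P)
(-21 - d(4))*(y(-7) + 83) = (-21 - (-6)*4)*(⅐ + 83) = (-21 - 1*(-24))*(582/7) = (-21 + 24)*(582/7) = 3*(582/7) = 1746/7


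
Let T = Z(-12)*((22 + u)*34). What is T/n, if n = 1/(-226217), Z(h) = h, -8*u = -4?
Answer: 2076672060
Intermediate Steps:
u = ½ (u = -⅛*(-4) = ½ ≈ 0.50000)
n = -1/226217 ≈ -4.4205e-6
T = -9180 (T = -12*(22 + ½)*34 = -270*34 = -12*765 = -9180)
T/n = -9180/(-1/226217) = -9180*(-226217) = 2076672060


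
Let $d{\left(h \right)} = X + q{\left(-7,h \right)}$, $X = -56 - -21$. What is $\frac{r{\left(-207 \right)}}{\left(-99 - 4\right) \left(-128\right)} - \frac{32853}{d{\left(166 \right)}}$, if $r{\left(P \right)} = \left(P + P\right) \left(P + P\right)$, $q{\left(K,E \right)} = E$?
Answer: $- \frac{102670269}{431776} \approx -237.79$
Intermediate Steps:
$r{\left(P \right)} = 4 P^{2}$ ($r{\left(P \right)} = 2 P 2 P = 4 P^{2}$)
$X = -35$ ($X = -56 + 21 = -35$)
$d{\left(h \right)} = -35 + h$
$\frac{r{\left(-207 \right)}}{\left(-99 - 4\right) \left(-128\right)} - \frac{32853}{d{\left(166 \right)}} = \frac{4 \left(-207\right)^{2}}{\left(-99 - 4\right) \left(-128\right)} - \frac{32853}{-35 + 166} = \frac{4 \cdot 42849}{\left(-99 - 4\right) \left(-128\right)} - \frac{32853}{131} = \frac{171396}{\left(-103\right) \left(-128\right)} - \frac{32853}{131} = \frac{171396}{13184} - \frac{32853}{131} = 171396 \cdot \frac{1}{13184} - \frac{32853}{131} = \frac{42849}{3296} - \frac{32853}{131} = - \frac{102670269}{431776}$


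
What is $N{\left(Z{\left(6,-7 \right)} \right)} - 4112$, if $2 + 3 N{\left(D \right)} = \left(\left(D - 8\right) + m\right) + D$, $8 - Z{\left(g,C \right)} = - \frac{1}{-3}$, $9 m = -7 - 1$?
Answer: $- \frac{110984}{27} \approx -4110.5$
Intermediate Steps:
$m = - \frac{8}{9}$ ($m = \frac{-7 - 1}{9} = \frac{1}{9} \left(-8\right) = - \frac{8}{9} \approx -0.88889$)
$Z{\left(g,C \right)} = \frac{23}{3}$ ($Z{\left(g,C \right)} = 8 - - \frac{1}{-3} = 8 - \left(-1\right) \left(- \frac{1}{3}\right) = 8 - \frac{1}{3} = \frac{23}{3}$)
$N{\left(D \right)} = - \frac{98}{27} + \frac{2 D}{3}$ ($N{\left(D \right)} = - \frac{2}{3} + \frac{\left(\left(D - 8\right) - \frac{8}{9}\right) + D}{3} = - \frac{2}{3} + \frac{\left(\left(-8 + D\right) - \frac{8}{9}\right) + D}{3} = - \frac{2}{3} + \frac{\left(- \frac{80}{9} + D\right) + D}{3} = - \frac{2}{3} + \frac{- \frac{80}{9} + 2 D}{3} = - \frac{2}{3} + \left(- \frac{80}{27} + \frac{2 D}{3}\right) = - \frac{98}{27} + \frac{2 D}{3}$)
$N{\left(Z{\left(6,-7 \right)} \right)} - 4112 = \left(- \frac{98}{27} + \frac{2}{3} \cdot \frac{23}{3}\right) - 4112 = \left(- \frac{98}{27} + \frac{46}{9}\right) - 4112 = \frac{40}{27} - 4112 = - \frac{110984}{27}$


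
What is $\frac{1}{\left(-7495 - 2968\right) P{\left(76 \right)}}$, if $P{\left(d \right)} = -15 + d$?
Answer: $- \frac{1}{638243} \approx -1.5668 \cdot 10^{-6}$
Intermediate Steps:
$\frac{1}{\left(-7495 - 2968\right) P{\left(76 \right)}} = \frac{1}{\left(-7495 - 2968\right) \left(-15 + 76\right)} = \frac{1}{\left(-10463\right) 61} = \left(- \frac{1}{10463}\right) \frac{1}{61} = - \frac{1}{638243}$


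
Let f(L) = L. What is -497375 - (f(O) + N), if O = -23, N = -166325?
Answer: -331027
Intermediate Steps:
-497375 - (f(O) + N) = -497375 - (-23 - 166325) = -497375 - 1*(-166348) = -497375 + 166348 = -331027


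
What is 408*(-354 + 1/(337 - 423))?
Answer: -6210780/43 ≈ -1.4444e+5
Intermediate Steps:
408*(-354 + 1/(337 - 423)) = 408*(-354 + 1/(-86)) = 408*(-354 - 1/86) = 408*(-30445/86) = -6210780/43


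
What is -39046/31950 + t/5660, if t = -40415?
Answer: -151225961/18083700 ≈ -8.3625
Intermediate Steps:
-39046/31950 + t/5660 = -39046/31950 - 40415/5660 = -39046*1/31950 - 40415*1/5660 = -19523/15975 - 8083/1132 = -151225961/18083700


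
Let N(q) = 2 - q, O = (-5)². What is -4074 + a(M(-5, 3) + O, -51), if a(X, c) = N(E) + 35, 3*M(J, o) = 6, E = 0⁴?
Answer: -4037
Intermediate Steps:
E = 0
M(J, o) = 2 (M(J, o) = (⅓)*6 = 2)
O = 25
a(X, c) = 37 (a(X, c) = (2 - 1*0) + 35 = (2 + 0) + 35 = 2 + 35 = 37)
-4074 + a(M(-5, 3) + O, -51) = -4074 + 37 = -4037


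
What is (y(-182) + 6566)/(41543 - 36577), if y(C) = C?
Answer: 3192/2483 ≈ 1.2855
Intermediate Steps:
(y(-182) + 6566)/(41543 - 36577) = (-182 + 6566)/(41543 - 36577) = 6384/4966 = 6384*(1/4966) = 3192/2483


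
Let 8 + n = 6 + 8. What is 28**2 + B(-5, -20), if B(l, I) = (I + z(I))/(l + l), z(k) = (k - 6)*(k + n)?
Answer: 3748/5 ≈ 749.60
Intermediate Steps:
n = 6 (n = -8 + (6 + 8) = -8 + 14 = 6)
z(k) = (-6 + k)*(6 + k) (z(k) = (k - 6)*(k + 6) = (-6 + k)*(6 + k))
B(l, I) = (-36 + I + I**2)/(2*l) (B(l, I) = (I + (-36 + I**2))/(l + l) = (-36 + I + I**2)/((2*l)) = (-36 + I + I**2)*(1/(2*l)) = (-36 + I + I**2)/(2*l))
28**2 + B(-5, -20) = 28**2 + (1/2)*(-36 - 20 + (-20)**2)/(-5) = 784 + (1/2)*(-1/5)*(-36 - 20 + 400) = 784 + (1/2)*(-1/5)*344 = 784 - 172/5 = 3748/5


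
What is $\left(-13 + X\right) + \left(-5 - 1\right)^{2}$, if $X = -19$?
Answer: $4$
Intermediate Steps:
$\left(-13 + X\right) + \left(-5 - 1\right)^{2} = \left(-13 - 19\right) + \left(-5 - 1\right)^{2} = -32 + \left(-6\right)^{2} = -32 + 36 = 4$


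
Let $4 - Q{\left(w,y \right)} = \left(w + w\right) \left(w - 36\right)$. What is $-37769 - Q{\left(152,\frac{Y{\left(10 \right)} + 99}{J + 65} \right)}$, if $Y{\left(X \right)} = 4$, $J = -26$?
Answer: $-2509$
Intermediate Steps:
$Q{\left(w,y \right)} = 4 - 2 w \left(-36 + w\right)$ ($Q{\left(w,y \right)} = 4 - \left(w + w\right) \left(w - 36\right) = 4 - 2 w \left(-36 + w\right)$)
$-37769 - Q{\left(152,\frac{Y{\left(10 \right)} + 99}{J + 65} \right)} = -37769 - \left(4 - 2 \cdot 152^{2} + 72 \cdot 152\right) = -37769 - \left(4 - 46208 + 10944\right) = -37769 - -35260 = -37769 + 35260 = -2509$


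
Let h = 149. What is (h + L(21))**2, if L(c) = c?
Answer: 28900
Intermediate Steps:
(h + L(21))**2 = (149 + 21)**2 = 170**2 = 28900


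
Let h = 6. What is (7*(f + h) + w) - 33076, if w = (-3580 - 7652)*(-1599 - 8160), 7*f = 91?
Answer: 109580145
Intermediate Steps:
f = 13 (f = (⅐)*91 = 13)
w = 109613088 (w = -11232*(-9759) = 109613088)
(7*(f + h) + w) - 33076 = (7*(13 + 6) + 109613088) - 33076 = (7*19 + 109613088) - 33076 = (133 + 109613088) - 33076 = 109613221 - 33076 = 109580145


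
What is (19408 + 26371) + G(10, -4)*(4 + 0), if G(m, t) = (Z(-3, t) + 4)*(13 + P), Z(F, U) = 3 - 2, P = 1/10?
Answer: 46041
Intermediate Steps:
P = 1/10 (P = 1*(1/10) = 1/10 ≈ 0.10000)
Z(F, U) = 1
G(m, t) = 131/2 (G(m, t) = (1 + 4)*(13 + 1/10) = 5*(131/10) = 131/2)
(19408 + 26371) + G(10, -4)*(4 + 0) = (19408 + 26371) + 131*(4 + 0)/2 = 45779 + (131/2)*4 = 45779 + 262 = 46041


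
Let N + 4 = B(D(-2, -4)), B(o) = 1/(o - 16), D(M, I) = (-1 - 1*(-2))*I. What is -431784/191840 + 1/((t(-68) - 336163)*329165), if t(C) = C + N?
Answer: -23894237914972729/10616119637573340 ≈ -2.2508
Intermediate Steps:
D(M, I) = I (D(M, I) = (-1 + 2)*I = 1*I = I)
B(o) = 1/(-16 + o)
N = -81/20 (N = -4 + 1/(-16 - 4) = -4 + 1/(-20) = -4 - 1/20 = -81/20 ≈ -4.0500)
t(C) = -81/20 + C (t(C) = C - 81/20 = -81/20 + C)
-431784/191840 + 1/((t(-68) - 336163)*329165) = -431784/191840 + 1/((-81/20 - 68) - 336163*329165) = -431784*1/191840 + (1/329165)/(-1441/20 - 336163) = -53973/23980 + (1/329165)/(-6724701/20) = -53973/23980 - 20/6724701*1/329165 = -53973/23980 - 4/442707240933 = -23894237914972729/10616119637573340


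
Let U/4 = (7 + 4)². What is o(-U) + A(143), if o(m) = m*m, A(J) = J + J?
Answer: 234542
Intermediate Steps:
A(J) = 2*J
U = 484 (U = 4*(7 + 4)² = 4*11² = 4*121 = 484)
o(m) = m²
o(-U) + A(143) = (-1*484)² + 2*143 = (-484)² + 286 = 234256 + 286 = 234542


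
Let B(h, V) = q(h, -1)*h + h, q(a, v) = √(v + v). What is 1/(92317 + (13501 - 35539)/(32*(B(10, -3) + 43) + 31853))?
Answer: 20784843756571/1918780770204867445 - 1410432*I*√2/1918780770204867445 ≈ 1.0832e-5 - 1.0395e-12*I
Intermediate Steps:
q(a, v) = √2*√v (q(a, v) = √(2*v) = √2*√v)
B(h, V) = h + I*h*√2 (B(h, V) = (√2*√(-1))*h + h = (√2*I)*h + h = (I*√2)*h + h = I*h*√2 + h = h + I*h*√2)
1/(92317 + (13501 - 35539)/(32*(B(10, -3) + 43) + 31853)) = 1/(92317 + (13501 - 35539)/(32*(10*(1 + I*√2) + 43) + 31853)) = 1/(92317 - 22038/(32*((10 + 10*I*√2) + 43) + 31853)) = 1/(92317 - 22038/(32*(53 + 10*I*√2) + 31853)) = 1/(92317 - 22038/((1696 + 320*I*√2) + 31853)) = 1/(92317 - 22038/(33549 + 320*I*√2))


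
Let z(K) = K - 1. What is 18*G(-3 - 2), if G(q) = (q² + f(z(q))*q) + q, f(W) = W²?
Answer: -2880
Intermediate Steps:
z(K) = -1 + K
G(q) = q + q² + q*(-1 + q)² (G(q) = (q² + (-1 + q)²*q) + q = (q² + q*(-1 + q)²) + q = q + q² + q*(-1 + q)²)
18*G(-3 - 2) = 18*((-3 - 2)*(2 + (-3 - 2)² - (-3 - 2))) = 18*(-5*(2 + (-5)² - 1*(-5))) = 18*(-5*(2 + 25 + 5)) = 18*(-5*32) = 18*(-160) = -2880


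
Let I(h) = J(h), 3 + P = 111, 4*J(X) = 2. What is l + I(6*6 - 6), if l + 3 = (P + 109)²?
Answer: 94173/2 ≈ 47087.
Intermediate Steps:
J(X) = ½ (J(X) = (¼)*2 = ½)
P = 108 (P = -3 + 111 = 108)
I(h) = ½
l = 47086 (l = -3 + (108 + 109)² = -3 + 217² = -3 + 47089 = 47086)
l + I(6*6 - 6) = 47086 + ½ = 94173/2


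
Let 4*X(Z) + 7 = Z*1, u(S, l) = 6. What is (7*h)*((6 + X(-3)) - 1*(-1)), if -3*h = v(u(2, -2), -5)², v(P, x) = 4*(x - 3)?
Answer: -10752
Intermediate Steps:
v(P, x) = -12 + 4*x (v(P, x) = 4*(-3 + x) = -12 + 4*x)
X(Z) = -7/4 + Z/4 (X(Z) = -7/4 + (Z*1)/4 = -7/4 + Z/4)
h = -1024/3 (h = -(-12 + 4*(-5))²/3 = -(-12 - 20)²/3 = -⅓*(-32)² = -⅓*1024 = -1024/3 ≈ -341.33)
(7*h)*((6 + X(-3)) - 1*(-1)) = (7*(-1024/3))*((6 + (-7/4 + (¼)*(-3))) - 1*(-1)) = -7168*((6 + (-7/4 - ¾)) + 1)/3 = -7168*((6 - 5/2) + 1)/3 = -7168*(7/2 + 1)/3 = -7168/3*9/2 = -10752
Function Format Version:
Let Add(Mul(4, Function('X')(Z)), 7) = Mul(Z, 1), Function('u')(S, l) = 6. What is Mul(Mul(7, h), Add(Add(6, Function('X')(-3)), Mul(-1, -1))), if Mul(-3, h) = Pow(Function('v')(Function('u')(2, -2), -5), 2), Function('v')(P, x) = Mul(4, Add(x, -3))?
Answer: -10752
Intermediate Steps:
Function('v')(P, x) = Add(-12, Mul(4, x)) (Function('v')(P, x) = Mul(4, Add(-3, x)) = Add(-12, Mul(4, x)))
Function('X')(Z) = Add(Rational(-7, 4), Mul(Rational(1, 4), Z)) (Function('X')(Z) = Add(Rational(-7, 4), Mul(Rational(1, 4), Mul(Z, 1))) = Add(Rational(-7, 4), Mul(Rational(1, 4), Z)))
h = Rational(-1024, 3) (h = Mul(Rational(-1, 3), Pow(Add(-12, Mul(4, -5)), 2)) = Mul(Rational(-1, 3), Pow(Add(-12, -20), 2)) = Mul(Rational(-1, 3), Pow(-32, 2)) = Mul(Rational(-1, 3), 1024) = Rational(-1024, 3) ≈ -341.33)
Mul(Mul(7, h), Add(Add(6, Function('X')(-3)), Mul(-1, -1))) = Mul(Mul(7, Rational(-1024, 3)), Add(Add(6, Add(Rational(-7, 4), Mul(Rational(1, 4), -3))), Mul(-1, -1))) = Mul(Rational(-7168, 3), Add(Add(6, Add(Rational(-7, 4), Rational(-3, 4))), 1)) = Mul(Rational(-7168, 3), Add(Add(6, Rational(-5, 2)), 1)) = Mul(Rational(-7168, 3), Add(Rational(7, 2), 1)) = Mul(Rational(-7168, 3), Rational(9, 2)) = -10752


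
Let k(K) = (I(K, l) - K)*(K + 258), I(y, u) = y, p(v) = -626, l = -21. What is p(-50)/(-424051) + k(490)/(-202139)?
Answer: 626/424051 ≈ 0.0014762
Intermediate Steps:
k(K) = 0 (k(K) = (K - K)*(K + 258) = 0*(258 + K) = 0)
p(-50)/(-424051) + k(490)/(-202139) = -626/(-424051) + 0/(-202139) = -626*(-1/424051) + 0*(-1/202139) = 626/424051 + 0 = 626/424051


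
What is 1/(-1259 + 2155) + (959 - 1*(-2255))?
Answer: 2879745/896 ≈ 3214.0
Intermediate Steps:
1/(-1259 + 2155) + (959 - 1*(-2255)) = 1/896 + (959 + 2255) = 1/896 + 3214 = 2879745/896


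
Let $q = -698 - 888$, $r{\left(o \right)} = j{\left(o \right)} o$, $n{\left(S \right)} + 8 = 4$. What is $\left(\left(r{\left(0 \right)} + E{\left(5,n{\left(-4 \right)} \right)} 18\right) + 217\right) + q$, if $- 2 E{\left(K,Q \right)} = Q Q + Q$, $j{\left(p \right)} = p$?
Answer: $-1477$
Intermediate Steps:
$n{\left(S \right)} = -4$ ($n{\left(S \right)} = -8 + 4 = -4$)
$E{\left(K,Q \right)} = - \frac{Q}{2} - \frac{Q^{2}}{2}$ ($E{\left(K,Q \right)} = - \frac{Q Q + Q}{2} = - \frac{Q^{2} + Q}{2} = - \frac{Q + Q^{2}}{2} = - \frac{Q}{2} - \frac{Q^{2}}{2}$)
$r{\left(o \right)} = o^{2}$ ($r{\left(o \right)} = o o = o^{2}$)
$q = -1586$
$\left(\left(r{\left(0 \right)} + E{\left(5,n{\left(-4 \right)} \right)} 18\right) + 217\right) + q = \left(\left(0^{2} + \left(- \frac{1}{2}\right) \left(-4\right) \left(1 - 4\right) 18\right) + 217\right) - 1586 = \left(\left(0 + \left(- \frac{1}{2}\right) \left(-4\right) \left(-3\right) 18\right) + 217\right) - 1586 = \left(\left(0 - 108\right) + 217\right) - 1586 = \left(-108 + 217\right) - 1586 = 109 - 1586 = -1477$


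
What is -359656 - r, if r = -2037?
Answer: -357619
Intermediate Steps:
-359656 - r = -359656 - 1*(-2037) = -359656 + 2037 = -357619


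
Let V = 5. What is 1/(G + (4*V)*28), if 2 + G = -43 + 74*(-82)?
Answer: -1/5553 ≈ -0.00018008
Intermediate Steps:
G = -6113 (G = -2 + (-43 + 74*(-82)) = -2 + (-43 - 6068) = -2 - 6111 = -6113)
1/(G + (4*V)*28) = 1/(-6113 + (4*5)*28) = 1/(-6113 + 20*28) = 1/(-6113 + 560) = 1/(-5553) = -1/5553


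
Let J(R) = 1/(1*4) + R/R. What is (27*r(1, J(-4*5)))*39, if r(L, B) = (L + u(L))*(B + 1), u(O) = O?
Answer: 9477/2 ≈ 4738.5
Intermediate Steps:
J(R) = 5/4 (J(R) = 1*(¼) + 1 = ¼ + 1 = 5/4)
r(L, B) = 2*L*(1 + B) (r(L, B) = (L + L)*(B + 1) = (2*L)*(1 + B) = 2*L*(1 + B))
(27*r(1, J(-4*5)))*39 = (27*(2*1*(1 + 5/4)))*39 = (27*(2*1*(9/4)))*39 = (27*(9/2))*39 = (243/2)*39 = 9477/2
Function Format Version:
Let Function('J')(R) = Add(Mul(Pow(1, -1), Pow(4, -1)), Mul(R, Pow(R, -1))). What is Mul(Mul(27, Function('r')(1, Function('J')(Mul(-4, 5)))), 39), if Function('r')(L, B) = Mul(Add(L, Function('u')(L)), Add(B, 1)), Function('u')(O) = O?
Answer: Rational(9477, 2) ≈ 4738.5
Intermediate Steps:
Function('J')(R) = Rational(5, 4) (Function('J')(R) = Add(Mul(1, Rational(1, 4)), 1) = Add(Rational(1, 4), 1) = Rational(5, 4))
Function('r')(L, B) = Mul(2, L, Add(1, B)) (Function('r')(L, B) = Mul(Add(L, L), Add(B, 1)) = Mul(Mul(2, L), Add(1, B)) = Mul(2, L, Add(1, B)))
Mul(Mul(27, Function('r')(1, Function('J')(Mul(-4, 5)))), 39) = Mul(Mul(27, Mul(2, 1, Add(1, Rational(5, 4)))), 39) = Mul(Mul(27, Mul(2, 1, Rational(9, 4))), 39) = Mul(Mul(27, Rational(9, 2)), 39) = Mul(Rational(243, 2), 39) = Rational(9477, 2)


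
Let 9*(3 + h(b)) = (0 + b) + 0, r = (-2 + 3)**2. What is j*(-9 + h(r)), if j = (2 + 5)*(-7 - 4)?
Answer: 8239/9 ≈ 915.44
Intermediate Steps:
j = -77 (j = 7*(-11) = -77)
r = 1 (r = 1**2 = 1)
h(b) = -3 + b/9 (h(b) = -3 + ((0 + b) + 0)/9 = -3 + (b + 0)/9 = -3 + b/9)
j*(-9 + h(r)) = -77*(-9 + (-3 + (1/9)*1)) = -77*(-9 + (-3 + 1/9)) = -77*(-9 - 26/9) = -77*(-107/9) = 8239/9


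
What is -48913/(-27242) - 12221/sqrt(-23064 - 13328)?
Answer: 48913/27242 + 12221*I*sqrt(9098)/18196 ≈ 1.7955 + 64.063*I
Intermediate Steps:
-48913/(-27242) - 12221/sqrt(-23064 - 13328) = -48913*(-1/27242) - 12221*(-I*sqrt(9098)/18196) = 48913/27242 - 12221*(-I*sqrt(9098)/18196) = 48913/27242 - (-12221)*I*sqrt(9098)/18196 = 48913/27242 + 12221*I*sqrt(9098)/18196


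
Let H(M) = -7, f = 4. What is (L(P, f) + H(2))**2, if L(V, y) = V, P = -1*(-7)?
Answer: 0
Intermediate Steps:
P = 7
(L(P, f) + H(2))**2 = (7 - 7)**2 = 0**2 = 0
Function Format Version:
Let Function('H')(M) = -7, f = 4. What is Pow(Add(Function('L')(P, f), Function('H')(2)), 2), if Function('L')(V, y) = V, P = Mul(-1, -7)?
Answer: 0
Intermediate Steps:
P = 7
Pow(Add(Function('L')(P, f), Function('H')(2)), 2) = Pow(Add(7, -7), 2) = Pow(0, 2) = 0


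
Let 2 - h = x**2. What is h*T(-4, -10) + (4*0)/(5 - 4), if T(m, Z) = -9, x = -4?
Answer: 126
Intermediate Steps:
h = -14 (h = 2 - 1*(-4)**2 = 2 - 1*16 = 2 - 16 = -14)
h*T(-4, -10) + (4*0)/(5 - 4) = -14*(-9) + (4*0)/(5 - 4) = 126 + 0/1 = 126 + 0*1 = 126 + 0 = 126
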